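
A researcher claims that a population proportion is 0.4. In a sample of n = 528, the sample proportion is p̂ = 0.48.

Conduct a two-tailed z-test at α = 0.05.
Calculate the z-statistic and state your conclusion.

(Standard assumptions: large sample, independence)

Answer: z = 3.7523, reject H₀

Derivation:
H₀: p = 0.4, H₁: p ≠ 0.4
Standard error: SE = √(p₀(1-p₀)/n) = √(0.4×0.6/528) = 0.021320
z-statistic: z = (p̂ - p₀)/SE = (0.48 - 0.4)/0.021320 = 3.7523
Critical value: z_0.025 = ±1.960
p-value = 0.0002
Decision: reject H₀ at α = 0.05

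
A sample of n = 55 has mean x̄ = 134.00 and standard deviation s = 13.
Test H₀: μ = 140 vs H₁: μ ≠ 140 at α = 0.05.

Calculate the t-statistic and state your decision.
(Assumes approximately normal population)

df = n - 1 = 54
SE = s/√n = 13/√55 = 1.7529
t = (x̄ - μ₀)/SE = (134.00 - 140)/1.7529 = -3.4229
Critical value: t_{0.025,54} = ±2.005
p-value ≈ 0.0012
Decision: reject H₀

Answer: t = -3.4229, reject H₀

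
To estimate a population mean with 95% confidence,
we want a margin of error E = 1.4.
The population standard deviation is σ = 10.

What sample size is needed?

Answer: n = 196

Derivation:
z_0.025 = 1.960
n = (z×σ/E)² = (1.960×10/1.4)²
n = 196.0000
Already a whole number: n = 196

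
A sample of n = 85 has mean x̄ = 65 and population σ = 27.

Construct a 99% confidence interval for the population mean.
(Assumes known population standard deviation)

Confidence level: 99%, α = 0.01
z_0.005 = 2.576
SE = σ/√n = 27/√85 = 2.9286
Margin of error = 2.576 × 2.9286 = 7.5441
CI: x̄ ± margin = 65 ± 7.5441
CI: (57.4559, 72.5441)

Answer: (57.4559, 72.5441)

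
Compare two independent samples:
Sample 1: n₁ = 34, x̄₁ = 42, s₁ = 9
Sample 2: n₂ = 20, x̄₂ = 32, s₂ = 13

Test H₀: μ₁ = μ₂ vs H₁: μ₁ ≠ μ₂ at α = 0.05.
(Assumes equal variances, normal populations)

Answer: t = 3.3360, reject H₀

Derivation:
Pooled variance: s²_p = [33×9² + 19×13²]/(52) = 113.1538
s_p = 10.6374
SE = s_p×√(1/n₁ + 1/n₂) = 10.6374×√(1/34 + 1/20) = 2.9976
t = (x̄₁ - x̄₂)/SE = (42 - 32)/2.9976 = 3.3360
df = 52, t-critical = ±2.007
Decision: reject H₀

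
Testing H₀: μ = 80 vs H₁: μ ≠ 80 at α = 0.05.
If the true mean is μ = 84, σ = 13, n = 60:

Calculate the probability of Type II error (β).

Answer: β ≈ 0.3360

Derivation:
SE = σ/√n = 13/√60 = 1.6783
Critical values: μ₀ ± z_0.025×SE = 80 ± 1.960×1.6783
Acceptance region: (76.7105, 83.2895)
Under H₁ (μ = 84): z_high = (83.2895 - 84)/1.6783 = -0.4233, z_low = (76.7105 - 84)/1.6783 = -4.3434
β = P(not reject | H₁) = Φ(-0.4233) - Φ(-4.3434) ≈ 0.3360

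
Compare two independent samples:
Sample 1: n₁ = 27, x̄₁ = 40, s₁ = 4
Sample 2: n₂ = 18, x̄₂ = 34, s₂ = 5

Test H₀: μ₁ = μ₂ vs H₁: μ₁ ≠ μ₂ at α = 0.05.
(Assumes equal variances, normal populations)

Pooled variance: s²_p = [26×4² + 17×5²]/(43) = 19.5581
s_p = 4.4225
SE = s_p×√(1/n₁ + 1/n₂) = 4.4225×√(1/27 + 1/18) = 1.3457
t = (x̄₁ - x̄₂)/SE = (40 - 34)/1.3457 = 4.4586
df = 43, t-critical = ±2.017
Decision: reject H₀

Answer: t = 4.4586, reject H₀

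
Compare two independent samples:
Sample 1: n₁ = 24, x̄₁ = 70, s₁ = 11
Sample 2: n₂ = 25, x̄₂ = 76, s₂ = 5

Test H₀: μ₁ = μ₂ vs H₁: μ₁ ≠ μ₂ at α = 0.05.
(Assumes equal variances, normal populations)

Pooled variance: s²_p = [23×11² + 24×5²]/(47) = 71.9787
s_p = 8.4840
SE = s_p×√(1/n₁ + 1/n₂) = 8.4840×√(1/24 + 1/25) = 2.4245
t = (x̄₁ - x̄₂)/SE = (70 - 76)/2.4245 = -2.4747
df = 47, t-critical = ±2.012
Decision: reject H₀

Answer: t = -2.4747, reject H₀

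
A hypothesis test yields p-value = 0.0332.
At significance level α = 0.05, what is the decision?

Answer: reject H₀

Derivation:
Compare p-value to α:
0.0332 < 0.05
Decision: reject H₀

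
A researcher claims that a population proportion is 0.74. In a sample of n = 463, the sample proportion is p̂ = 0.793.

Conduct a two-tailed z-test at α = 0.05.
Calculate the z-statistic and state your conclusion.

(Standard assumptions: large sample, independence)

H₀: p = 0.74, H₁: p ≠ 0.74
Standard error: SE = √(p₀(1-p₀)/n) = √(0.74×0.26/463) = 0.020385
z-statistic: z = (p̂ - p₀)/SE = (0.793 - 0.74)/0.020385 = 2.6000
Critical value: z_0.025 = ±1.960
p-value = 0.0093
Decision: reject H₀ at α = 0.05

Answer: z = 2.6000, reject H₀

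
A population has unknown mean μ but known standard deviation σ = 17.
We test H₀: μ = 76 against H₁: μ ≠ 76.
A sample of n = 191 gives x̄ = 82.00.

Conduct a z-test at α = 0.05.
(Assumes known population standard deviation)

Standard error: SE = σ/√n = 17/√191 = 1.2301
z-statistic: z = (x̄ - μ₀)/SE = (82.00 - 76)/1.2301 = 4.8777
Critical value: ±1.960
p-value < 0.0001
Decision: reject H₀

Answer: z = 4.8777, reject H₀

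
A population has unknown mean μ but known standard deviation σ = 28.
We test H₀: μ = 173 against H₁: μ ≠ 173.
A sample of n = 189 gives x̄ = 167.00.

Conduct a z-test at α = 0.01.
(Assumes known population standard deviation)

Standard error: SE = σ/√n = 28/√189 = 2.0367
z-statistic: z = (x̄ - μ₀)/SE = (167.00 - 173)/2.0367 = -2.9459
Critical value: ±2.576
p-value = 0.0032
Decision: reject H₀

Answer: z = -2.9459, reject H₀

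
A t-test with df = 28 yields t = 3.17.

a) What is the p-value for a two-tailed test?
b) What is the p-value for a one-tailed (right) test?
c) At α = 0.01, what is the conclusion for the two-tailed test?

Answer: a) 0.0037, b) 0.0018, c) reject H₀

Derivation:
Using t-distribution with df = 28:
a) Two-tailed: p = 2×P(T > 3.17) = 0.0037
b) One-tailed: p = P(T > 3.17) = 0.0018
c) 0.0037 < 0.01, reject H₀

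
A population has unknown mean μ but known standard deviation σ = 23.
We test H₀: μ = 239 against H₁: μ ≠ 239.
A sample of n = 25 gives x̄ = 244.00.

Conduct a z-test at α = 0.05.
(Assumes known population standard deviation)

Standard error: SE = σ/√n = 23/√25 = 4.6000
z-statistic: z = (x̄ - μ₀)/SE = (244.00 - 239)/4.6000 = 1.0870
Critical value: ±1.960
p-value = 0.2770
Decision: fail to reject H₀

Answer: z = 1.0870, fail to reject H₀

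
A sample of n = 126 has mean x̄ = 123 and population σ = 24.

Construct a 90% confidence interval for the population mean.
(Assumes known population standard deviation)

Confidence level: 90%, α = 0.1
z_0.05 = 1.645
SE = σ/√n = 24/√126 = 2.1381
Margin of error = 1.645 × 2.1381 = 3.5172
CI: x̄ ± margin = 123 ± 3.5172
CI: (119.4828, 126.5172)

Answer: (119.4828, 126.5172)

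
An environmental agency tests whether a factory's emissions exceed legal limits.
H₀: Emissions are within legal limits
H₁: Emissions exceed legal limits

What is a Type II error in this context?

Answer: Failing to cite a factory whose emissions actually exceed the limit

Derivation:
A Type I error (probability α) occurs when we reject a true H₀.
A Type II error (probability β) occurs when we fail to reject a false H₀.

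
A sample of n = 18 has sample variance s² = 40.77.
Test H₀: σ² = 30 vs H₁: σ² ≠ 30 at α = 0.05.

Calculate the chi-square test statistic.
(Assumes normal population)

df = n - 1 = 17
χ² = (n-1)s²/σ₀² = 17×40.77/30 = 23.1030
Critical values: χ²_{0.975,17} = 7.564, χ²_{0.025,17} = 30.191
Rejection region: χ² < 7.564 or χ² > 30.191
Decision: fail to reject H₀

Answer: χ² = 23.1030, fail to reject H₀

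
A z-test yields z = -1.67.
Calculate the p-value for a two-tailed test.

Answer: p-value ≈ 0.0949

Derivation:
For z = -1.67:
p = 2×P(Z > |-1.67|) = 2×(1 - Φ(1.67)) = 0.0949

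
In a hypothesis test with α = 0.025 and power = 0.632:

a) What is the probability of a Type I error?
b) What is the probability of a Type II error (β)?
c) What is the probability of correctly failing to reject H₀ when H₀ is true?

Answer: a) 0.025, b) 0.368, c) 0.975

Derivation:
a) Type I error probability = α = 0.025
b) Power = P(reject H₀ | H₁ true) = 1 - β = 0.632, so Type II error probability = β = 1 - Power = 0.368
c) P(fail to reject H₀ | H₀ true) = 1 - α = 0.975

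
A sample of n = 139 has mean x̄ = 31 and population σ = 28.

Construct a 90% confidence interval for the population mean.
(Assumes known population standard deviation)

Confidence level: 90%, α = 0.1
z_0.05 = 1.645
SE = σ/√n = 28/√139 = 2.3749
Margin of error = 1.645 × 2.3749 = 3.9067
CI: x̄ ± margin = 31 ± 3.9067
CI: (27.0933, 34.9067)

Answer: (27.0933, 34.9067)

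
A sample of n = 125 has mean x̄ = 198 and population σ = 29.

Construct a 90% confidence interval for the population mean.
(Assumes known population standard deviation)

Confidence level: 90%, α = 0.1
z_0.05 = 1.645
SE = σ/√n = 29/√125 = 2.5938
Margin of error = 1.645 × 2.5938 = 4.2668
CI: x̄ ± margin = 198 ± 4.2668
CI: (193.7332, 202.2668)

Answer: (193.7332, 202.2668)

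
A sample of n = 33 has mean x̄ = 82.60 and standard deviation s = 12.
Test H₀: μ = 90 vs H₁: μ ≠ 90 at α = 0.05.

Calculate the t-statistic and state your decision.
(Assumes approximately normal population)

df = n - 1 = 32
SE = s/√n = 12/√33 = 2.0889
t = (x̄ - μ₀)/SE = (82.60 - 90)/2.0889 = -3.5425
Critical value: t_{0.025,32} = ±2.037
p-value ≈ 0.0012
Decision: reject H₀

Answer: t = -3.5425, reject H₀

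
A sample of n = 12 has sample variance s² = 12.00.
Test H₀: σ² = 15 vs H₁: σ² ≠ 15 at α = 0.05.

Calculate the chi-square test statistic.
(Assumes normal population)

Answer: χ² = 8.8000, fail to reject H₀

Derivation:
df = n - 1 = 11
χ² = (n-1)s²/σ₀² = 11×12.00/15 = 8.8000
Critical values: χ²_{0.975,11} = 3.816, χ²_{0.025,11} = 21.920
Rejection region: χ² < 3.816 or χ² > 21.920
Decision: fail to reject H₀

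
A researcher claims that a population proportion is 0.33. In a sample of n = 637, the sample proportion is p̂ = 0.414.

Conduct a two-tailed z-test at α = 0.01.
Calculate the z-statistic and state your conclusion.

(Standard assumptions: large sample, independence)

Answer: z = 4.5086, reject H₀

Derivation:
H₀: p = 0.33, H₁: p ≠ 0.33
Standard error: SE = √(p₀(1-p₀)/n) = √(0.33×0.67/637) = 0.018631
z-statistic: z = (p̂ - p₀)/SE = (0.414 - 0.33)/0.018631 = 4.5086
Critical value: z_0.005 = ±2.576
p-value < 0.0001
Decision: reject H₀ at α = 0.01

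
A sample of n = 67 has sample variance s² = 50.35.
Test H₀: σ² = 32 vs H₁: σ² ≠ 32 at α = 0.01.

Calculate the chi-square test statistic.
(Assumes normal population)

df = n - 1 = 66
χ² = (n-1)s²/σ₀² = 66×50.35/32 = 103.8469
Critical values: χ²_{0.995,66} = 40.158, χ²_{0.005,66} = 99.330
Rejection region: χ² < 40.158 or χ² > 99.330
Decision: reject H₀

Answer: χ² = 103.8469, reject H₀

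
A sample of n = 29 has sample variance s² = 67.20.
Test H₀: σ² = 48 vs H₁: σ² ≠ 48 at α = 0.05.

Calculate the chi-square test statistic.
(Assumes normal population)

df = n - 1 = 28
χ² = (n-1)s²/σ₀² = 28×67.20/48 = 39.2000
Critical values: χ²_{0.975,28} = 15.308, χ²_{0.025,28} = 44.461
Rejection region: χ² < 15.308 or χ² > 44.461
Decision: fail to reject H₀

Answer: χ² = 39.2000, fail to reject H₀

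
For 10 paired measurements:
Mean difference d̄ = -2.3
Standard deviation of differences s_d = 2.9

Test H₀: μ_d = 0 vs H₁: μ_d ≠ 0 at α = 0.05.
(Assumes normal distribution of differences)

Answer: t = -2.5079, reject H₀

Derivation:
df = n - 1 = 9
SE = s_d/√n = 2.9/√10 = 0.9171
t = d̄/SE = -2.3/0.9171 = -2.5079
Critical value: t_{0.025,9} = ±2.262
p-value ≈ 0.0334
Decision: reject H₀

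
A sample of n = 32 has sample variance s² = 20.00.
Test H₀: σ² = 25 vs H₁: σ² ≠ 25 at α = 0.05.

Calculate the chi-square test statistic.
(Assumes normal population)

Answer: χ² = 24.8000, fail to reject H₀

Derivation:
df = n - 1 = 31
χ² = (n-1)s²/σ₀² = 31×20.00/25 = 24.8000
Critical values: χ²_{0.975,31} = 17.539, χ²_{0.025,31} = 48.232
Rejection region: χ² < 17.539 or χ² > 48.232
Decision: fail to reject H₀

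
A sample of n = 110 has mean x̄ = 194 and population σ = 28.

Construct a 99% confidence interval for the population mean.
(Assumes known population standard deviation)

Answer: (187.1229, 200.8771)

Derivation:
Confidence level: 99%, α = 0.01
z_0.005 = 2.576
SE = σ/√n = 28/√110 = 2.6697
Margin of error = 2.576 × 2.6697 = 6.8771
CI: x̄ ± margin = 194 ± 6.8771
CI: (187.1229, 200.8771)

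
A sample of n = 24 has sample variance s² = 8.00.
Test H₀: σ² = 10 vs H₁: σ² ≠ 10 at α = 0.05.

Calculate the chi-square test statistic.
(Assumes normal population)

Answer: χ² = 18.4000, fail to reject H₀

Derivation:
df = n - 1 = 23
χ² = (n-1)s²/σ₀² = 23×8.00/10 = 18.4000
Critical values: χ²_{0.975,23} = 11.689, χ²_{0.025,23} = 38.076
Rejection region: χ² < 11.689 or χ² > 38.076
Decision: fail to reject H₀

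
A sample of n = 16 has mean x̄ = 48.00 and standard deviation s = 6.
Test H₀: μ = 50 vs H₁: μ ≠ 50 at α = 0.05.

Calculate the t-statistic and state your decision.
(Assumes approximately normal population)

Answer: t = -1.3333, fail to reject H₀

Derivation:
df = n - 1 = 15
SE = s/√n = 6/√16 = 1.5000
t = (x̄ - μ₀)/SE = (48.00 - 50)/1.5000 = -1.3333
Critical value: t_{0.025,15} = ±2.131
p-value ≈ 0.2023
Decision: fail to reject H₀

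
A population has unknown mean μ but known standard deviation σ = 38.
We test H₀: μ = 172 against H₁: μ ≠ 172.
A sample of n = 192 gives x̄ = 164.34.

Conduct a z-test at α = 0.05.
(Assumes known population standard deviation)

Answer: z = -2.7932, reject H₀

Derivation:
Standard error: SE = σ/√n = 38/√192 = 2.7424
z-statistic: z = (x̄ - μ₀)/SE = (164.34 - 172)/2.7424 = -2.7932
Critical value: ±1.960
p-value = 0.0052
Decision: reject H₀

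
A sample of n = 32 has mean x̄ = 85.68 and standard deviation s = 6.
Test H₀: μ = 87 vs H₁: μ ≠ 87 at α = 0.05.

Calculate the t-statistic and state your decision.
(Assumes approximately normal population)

Answer: t = -1.2445, fail to reject H₀

Derivation:
df = n - 1 = 31
SE = s/√n = 6/√32 = 1.0607
t = (x̄ - μ₀)/SE = (85.68 - 87)/1.0607 = -1.2445
Critical value: t_{0.025,31} = ±2.040
p-value ≈ 0.2226
Decision: fail to reject H₀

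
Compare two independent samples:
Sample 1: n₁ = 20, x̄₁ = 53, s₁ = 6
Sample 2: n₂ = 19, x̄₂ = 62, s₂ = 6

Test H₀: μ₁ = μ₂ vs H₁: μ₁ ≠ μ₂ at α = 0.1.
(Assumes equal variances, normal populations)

Answer: t = -4.6821, reject H₀

Derivation:
Pooled variance: s²_p = [19×6² + 18×6²]/(37) = 36.0000
s_p = 6.0000
SE = s_p×√(1/n₁ + 1/n₂) = 6.0000×√(1/20 + 1/19) = 1.9222
t = (x̄₁ - x̄₂)/SE = (53 - 62)/1.9222 = -4.6821
df = 37, t-critical = ±1.687
Decision: reject H₀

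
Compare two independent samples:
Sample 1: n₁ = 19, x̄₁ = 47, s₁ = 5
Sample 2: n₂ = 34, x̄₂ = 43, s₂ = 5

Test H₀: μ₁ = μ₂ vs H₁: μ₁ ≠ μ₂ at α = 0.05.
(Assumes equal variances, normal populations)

Answer: t = 2.7929, reject H₀

Derivation:
Pooled variance: s²_p = [18×5² + 33×5²]/(51) = 25.0000
s_p = 5.0000
SE = s_p×√(1/n₁ + 1/n₂) = 5.0000×√(1/19 + 1/34) = 1.4322
t = (x̄₁ - x̄₂)/SE = (47 - 43)/1.4322 = 2.7929
df = 51, t-critical = ±2.008
Decision: reject H₀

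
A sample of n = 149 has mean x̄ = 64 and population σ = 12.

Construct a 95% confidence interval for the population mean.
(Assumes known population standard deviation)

Answer: (62.0731, 65.9269)

Derivation:
Confidence level: 95%, α = 0.05
z_0.025 = 1.960
SE = σ/√n = 12/√149 = 0.9831
Margin of error = 1.960 × 0.9831 = 1.9269
CI: x̄ ± margin = 64 ± 1.9269
CI: (62.0731, 65.9269)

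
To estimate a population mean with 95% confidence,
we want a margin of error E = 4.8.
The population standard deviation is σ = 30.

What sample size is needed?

Answer: n = 151

Derivation:
z_0.025 = 1.960
n = (z×σ/E)² = (1.960×30/4.8)²
n = 150.0625
Round up: n = 151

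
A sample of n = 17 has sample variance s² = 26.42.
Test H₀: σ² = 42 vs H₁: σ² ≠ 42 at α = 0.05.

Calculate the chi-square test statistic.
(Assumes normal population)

df = n - 1 = 16
χ² = (n-1)s²/σ₀² = 16×26.42/42 = 10.0648
Critical values: χ²_{0.975,16} = 6.908, χ²_{0.025,16} = 28.845
Rejection region: χ² < 6.908 or χ² > 28.845
Decision: fail to reject H₀

Answer: χ² = 10.0648, fail to reject H₀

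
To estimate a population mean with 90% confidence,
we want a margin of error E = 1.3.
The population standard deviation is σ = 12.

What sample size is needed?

z_0.05 = 1.645
n = (z×σ/E)² = (1.645×12/1.3)²
n = 230.5725
Round up: n = 231

Answer: n = 231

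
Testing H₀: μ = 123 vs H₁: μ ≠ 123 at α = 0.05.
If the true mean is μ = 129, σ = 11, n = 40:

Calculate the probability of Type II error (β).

SE = σ/√n = 11/√40 = 1.7393
Critical values: μ₀ ± z_0.025×SE = 123 ± 1.960×1.7393
Acceptance region: (119.5910, 126.4090)
Under H₁ (μ = 129): z_high = (126.4090 - 129)/1.7393 = -1.4897, z_low = (119.5910 - 129)/1.7393 = -5.4096
β = P(not reject | H₁) = Φ(-1.4897) - Φ(-5.4096) ≈ 0.0682

Answer: β ≈ 0.0682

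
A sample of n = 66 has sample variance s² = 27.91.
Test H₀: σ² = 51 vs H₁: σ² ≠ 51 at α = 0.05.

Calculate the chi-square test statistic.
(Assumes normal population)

df = n - 1 = 65
χ² = (n-1)s²/σ₀² = 65×27.91/51 = 35.5716
Critical values: χ²_{0.975,65} = 44.603, χ²_{0.025,65} = 89.177
Rejection region: χ² < 44.603 or χ² > 89.177
Decision: reject H₀

Answer: χ² = 35.5716, reject H₀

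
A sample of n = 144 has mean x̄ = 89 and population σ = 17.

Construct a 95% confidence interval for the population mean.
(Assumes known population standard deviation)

Answer: (86.2233, 91.7767)

Derivation:
Confidence level: 95%, α = 0.05
z_0.025 = 1.960
SE = σ/√n = 17/√144 = 1.4167
Margin of error = 1.960 × 1.4167 = 2.7767
CI: x̄ ± margin = 89 ± 2.7767
CI: (86.2233, 91.7767)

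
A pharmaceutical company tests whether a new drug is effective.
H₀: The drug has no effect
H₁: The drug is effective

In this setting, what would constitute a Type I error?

Type I error (α): Rejecting H₀ when H₀ is true
Type II error (β): Failing to reject H₀ when H₁ is true

Answer: Concluding the drug is effective when it actually has no effect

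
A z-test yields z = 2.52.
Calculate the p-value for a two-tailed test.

Answer: p-value ≈ 0.0117

Derivation:
For z = 2.52:
p = 2×P(Z > |2.52|) = 2×(1 - Φ(2.52)) = 0.0117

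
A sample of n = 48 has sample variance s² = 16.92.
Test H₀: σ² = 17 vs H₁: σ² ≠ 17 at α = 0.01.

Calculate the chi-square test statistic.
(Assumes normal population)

Answer: χ² = 46.7788, fail to reject H₀

Derivation:
df = n - 1 = 47
χ² = (n-1)s²/σ₀² = 47×16.92/17 = 46.7788
Critical values: χ²_{0.995,47} = 25.775, χ²_{0.005,47} = 75.704
Rejection region: χ² < 25.775 or χ² > 75.704
Decision: fail to reject H₀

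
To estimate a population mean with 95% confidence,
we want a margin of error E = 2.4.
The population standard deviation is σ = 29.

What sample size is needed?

z_0.025 = 1.960
n = (z×σ/E)² = (1.960×29/2.4)²
n = 560.9003
Round up: n = 561

Answer: n = 561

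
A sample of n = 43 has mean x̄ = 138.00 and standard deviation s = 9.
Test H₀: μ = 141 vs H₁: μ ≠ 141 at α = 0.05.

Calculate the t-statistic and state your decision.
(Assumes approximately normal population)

df = n - 1 = 42
SE = s/√n = 9/√43 = 1.3725
t = (x̄ - μ₀)/SE = (138.00 - 141)/1.3725 = -2.1858
Critical value: t_{0.025,42} = ±2.018
p-value ≈ 0.0345
Decision: reject H₀

Answer: t = -2.1858, reject H₀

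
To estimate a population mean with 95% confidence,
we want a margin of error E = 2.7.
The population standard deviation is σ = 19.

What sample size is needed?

Answer: n = 191

Derivation:
z_0.025 = 1.960
n = (z×σ/E)² = (1.960×19/2.7)²
n = 190.2356
Round up: n = 191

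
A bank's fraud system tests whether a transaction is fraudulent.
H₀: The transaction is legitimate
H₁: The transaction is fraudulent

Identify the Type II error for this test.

Answer: Allowing a fraudulent transaction to go through

Derivation:
Type I error (α): Rejecting H₀ when H₀ is true
Type II error (β): Failing to reject H₀ when H₁ is true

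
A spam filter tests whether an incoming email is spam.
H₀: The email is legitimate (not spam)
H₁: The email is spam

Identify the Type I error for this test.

A Type I error (probability α) occurs when we reject a true H₀.
A Type II error (probability β) occurs when we fail to reject a false H₀.

Answer: Marking a legitimate email as spam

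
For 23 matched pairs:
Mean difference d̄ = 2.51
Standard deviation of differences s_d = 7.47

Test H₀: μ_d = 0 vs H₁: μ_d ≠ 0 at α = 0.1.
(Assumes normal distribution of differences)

df = n - 1 = 22
SE = s_d/√n = 7.47/√23 = 1.5576
t = d̄/SE = 2.51/1.5576 = 1.6115
Critical value: t_{0.05,22} = ±1.717
p-value ≈ 0.1213
Decision: fail to reject H₀

Answer: t = 1.6115, fail to reject H₀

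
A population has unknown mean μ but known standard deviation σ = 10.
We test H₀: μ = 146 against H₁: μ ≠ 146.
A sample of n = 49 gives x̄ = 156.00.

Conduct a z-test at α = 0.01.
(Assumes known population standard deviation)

Standard error: SE = σ/√n = 10/√49 = 1.4286
z-statistic: z = (x̄ - μ₀)/SE = (156.00 - 146)/1.4286 = 6.9999
Critical value: ±2.576
p-value < 0.0001
Decision: reject H₀

Answer: z = 6.9999, reject H₀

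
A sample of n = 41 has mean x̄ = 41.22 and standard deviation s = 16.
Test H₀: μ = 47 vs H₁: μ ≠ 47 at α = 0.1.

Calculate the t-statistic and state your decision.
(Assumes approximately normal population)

Answer: t = -2.3131, reject H₀

Derivation:
df = n - 1 = 40
SE = s/√n = 16/√41 = 2.4988
t = (x̄ - μ₀)/SE = (41.22 - 47)/2.4988 = -2.3131
Critical value: t_{0.05,40} = ±1.684
p-value ≈ 0.0259
Decision: reject H₀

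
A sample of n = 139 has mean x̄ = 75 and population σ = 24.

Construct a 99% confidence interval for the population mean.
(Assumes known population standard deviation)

Answer: (69.7560, 80.2440)

Derivation:
Confidence level: 99%, α = 0.01
z_0.005 = 2.576
SE = σ/√n = 24/√139 = 2.0357
Margin of error = 2.576 × 2.0357 = 5.2440
CI: x̄ ± margin = 75 ± 5.2440
CI: (69.7560, 80.2440)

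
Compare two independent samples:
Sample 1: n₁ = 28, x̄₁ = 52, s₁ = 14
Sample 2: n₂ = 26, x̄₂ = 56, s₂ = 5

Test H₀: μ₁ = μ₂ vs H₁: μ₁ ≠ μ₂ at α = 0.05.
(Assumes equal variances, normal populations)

Pooled variance: s²_p = [27×14² + 25×5²]/(52) = 113.7885
s_p = 10.6672
SE = s_p×√(1/n₁ + 1/n₂) = 10.6672×√(1/28 + 1/26) = 2.9052
t = (x̄₁ - x̄₂)/SE = (52 - 56)/2.9052 = -1.3768
df = 52, t-critical = ±2.007
Decision: fail to reject H₀

Answer: t = -1.3768, fail to reject H₀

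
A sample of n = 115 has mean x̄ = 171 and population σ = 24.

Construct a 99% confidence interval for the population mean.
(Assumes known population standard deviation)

Confidence level: 99%, α = 0.01
z_0.005 = 2.576
SE = σ/√n = 24/√115 = 2.2380
Margin of error = 2.576 × 2.2380 = 5.7651
CI: x̄ ± margin = 171 ± 5.7651
CI: (165.2349, 176.7651)

Answer: (165.2349, 176.7651)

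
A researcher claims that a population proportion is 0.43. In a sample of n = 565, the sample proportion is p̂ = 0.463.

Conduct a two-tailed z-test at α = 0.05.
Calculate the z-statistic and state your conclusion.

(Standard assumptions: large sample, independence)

Answer: z = 1.5844, fail to reject H₀

Derivation:
H₀: p = 0.43, H₁: p ≠ 0.43
Standard error: SE = √(p₀(1-p₀)/n) = √(0.43×0.57/565) = 0.020828
z-statistic: z = (p̂ - p₀)/SE = (0.463 - 0.43)/0.020828 = 1.5844
Critical value: z_0.025 = ±1.960
p-value = 0.1131
Decision: fail to reject H₀ at α = 0.05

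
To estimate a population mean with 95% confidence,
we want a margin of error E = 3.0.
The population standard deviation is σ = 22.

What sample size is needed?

Answer: n = 207

Derivation:
z_0.025 = 1.960
n = (z×σ/E)² = (1.960×22/3.0)²
n = 206.5927
Round up: n = 207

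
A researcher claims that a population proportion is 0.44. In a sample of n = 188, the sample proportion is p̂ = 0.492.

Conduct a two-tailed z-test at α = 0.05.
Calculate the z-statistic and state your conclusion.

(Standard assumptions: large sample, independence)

Answer: z = 1.4363, fail to reject H₀

Derivation:
H₀: p = 0.44, H₁: p ≠ 0.44
Standard error: SE = √(p₀(1-p₀)/n) = √(0.44×0.56/188) = 0.036203
z-statistic: z = (p̂ - p₀)/SE = (0.492 - 0.44)/0.036203 = 1.4363
Critical value: z_0.025 = ±1.960
p-value = 0.1509
Decision: fail to reject H₀ at α = 0.05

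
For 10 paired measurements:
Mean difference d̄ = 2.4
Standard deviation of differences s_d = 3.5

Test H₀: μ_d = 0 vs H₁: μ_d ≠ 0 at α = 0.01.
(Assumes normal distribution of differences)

df = n - 1 = 9
SE = s_d/√n = 3.5/√10 = 1.1068
t = d̄/SE = 2.4/1.1068 = 2.1684
Critical value: t_{0.005,9} = ±3.250
p-value ≈ 0.0583
Decision: fail to reject H₀

Answer: t = 2.1684, fail to reject H₀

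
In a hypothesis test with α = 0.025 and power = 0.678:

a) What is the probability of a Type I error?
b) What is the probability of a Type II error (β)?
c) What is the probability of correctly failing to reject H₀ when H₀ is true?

Answer: a) 0.025, b) 0.322, c) 0.975

Derivation:
a) Type I error probability = α = 0.025
b) Power = P(reject H₀ | H₁ true) = 1 - β = 0.678, so Type II error probability = β = 1 - Power = 0.322
c) P(fail to reject H₀ | H₀ true) = 1 - α = 0.975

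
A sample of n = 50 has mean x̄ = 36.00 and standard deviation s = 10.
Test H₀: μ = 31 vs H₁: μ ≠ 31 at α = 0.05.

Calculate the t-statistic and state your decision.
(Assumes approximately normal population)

df = n - 1 = 49
SE = s/√n = 10/√50 = 1.4142
t = (x̄ - μ₀)/SE = (36.00 - 31)/1.4142 = 3.5356
Critical value: t_{0.025,49} = ±2.010
p-value ≈ 0.0009
Decision: reject H₀

Answer: t = 3.5356, reject H₀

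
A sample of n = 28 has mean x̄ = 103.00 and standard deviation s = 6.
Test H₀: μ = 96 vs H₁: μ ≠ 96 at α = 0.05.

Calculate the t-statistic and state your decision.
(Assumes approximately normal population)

Answer: t = 6.1734, reject H₀

Derivation:
df = n - 1 = 27
SE = s/√n = 6/√28 = 1.1339
t = (x̄ - μ₀)/SE = (103.00 - 96)/1.1339 = 6.1734
Critical value: t_{0.025,27} = ±2.052
p-value < 0.0001
Decision: reject H₀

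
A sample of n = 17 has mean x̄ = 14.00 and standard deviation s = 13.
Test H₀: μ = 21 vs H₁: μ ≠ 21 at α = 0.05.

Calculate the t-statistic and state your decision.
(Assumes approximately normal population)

Answer: t = -2.2201, reject H₀

Derivation:
df = n - 1 = 16
SE = s/√n = 13/√17 = 3.1530
t = (x̄ - μ₀)/SE = (14.00 - 21)/3.1530 = -2.2201
Critical value: t_{0.025,16} = ±2.120
p-value ≈ 0.0412
Decision: reject H₀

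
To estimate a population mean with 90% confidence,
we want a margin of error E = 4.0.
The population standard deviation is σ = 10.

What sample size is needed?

Answer: n = 17

Derivation:
z_0.05 = 1.645
n = (z×σ/E)² = (1.645×10/4.0)²
n = 16.9127
Round up: n = 17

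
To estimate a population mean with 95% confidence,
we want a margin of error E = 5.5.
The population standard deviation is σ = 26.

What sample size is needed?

Answer: n = 86

Derivation:
z_0.025 = 1.960
n = (z×σ/E)² = (1.960×26/5.5)²
n = 85.8486
Round up: n = 86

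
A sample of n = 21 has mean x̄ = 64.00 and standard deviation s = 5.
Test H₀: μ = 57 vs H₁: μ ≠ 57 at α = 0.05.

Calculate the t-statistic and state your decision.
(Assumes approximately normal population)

df = n - 1 = 20
SE = s/√n = 5/√21 = 1.0911
t = (x̄ - μ₀)/SE = (64.00 - 57)/1.0911 = 6.4155
Critical value: t_{0.025,20} = ±2.086
p-value < 0.0001
Decision: reject H₀

Answer: t = 6.4155, reject H₀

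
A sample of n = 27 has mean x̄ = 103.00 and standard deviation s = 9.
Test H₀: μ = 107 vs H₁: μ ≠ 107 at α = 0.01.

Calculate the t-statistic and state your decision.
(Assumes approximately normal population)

Answer: t = -2.3093, fail to reject H₀

Derivation:
df = n - 1 = 26
SE = s/√n = 9/√27 = 1.7321
t = (x̄ - μ₀)/SE = (103.00 - 107)/1.7321 = -2.3093
Critical value: t_{0.005,26} = ±2.779
p-value ≈ 0.0291
Decision: fail to reject H₀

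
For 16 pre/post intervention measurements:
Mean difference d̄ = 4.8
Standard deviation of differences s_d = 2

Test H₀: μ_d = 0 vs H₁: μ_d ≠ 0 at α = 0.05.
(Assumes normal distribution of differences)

Answer: t = 9.6000, reject H₀

Derivation:
df = n - 1 = 15
SE = s_d/√n = 2/√16 = 0.5000
t = d̄/SE = 4.8/0.5000 = 9.6000
Critical value: t_{0.025,15} = ±2.131
p-value < 0.0001
Decision: reject H₀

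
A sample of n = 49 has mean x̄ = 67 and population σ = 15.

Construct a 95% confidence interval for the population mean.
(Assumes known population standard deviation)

Answer: (62.7999, 71.2001)

Derivation:
Confidence level: 95%, α = 0.05
z_0.025 = 1.960
SE = σ/√n = 15/√49 = 2.1429
Margin of error = 1.960 × 2.1429 = 4.2001
CI: x̄ ± margin = 67 ± 4.2001
CI: (62.7999, 71.2001)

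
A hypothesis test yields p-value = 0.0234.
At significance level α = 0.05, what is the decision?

Compare p-value to α:
0.0234 < 0.05
Decision: reject H₀

Answer: reject H₀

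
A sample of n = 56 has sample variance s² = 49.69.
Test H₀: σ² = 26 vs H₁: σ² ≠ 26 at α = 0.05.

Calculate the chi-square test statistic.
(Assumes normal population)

df = n - 1 = 55
χ² = (n-1)s²/σ₀² = 55×49.69/26 = 105.1135
Critical values: χ²_{0.975,55} = 36.398, χ²_{0.025,55} = 77.380
Rejection region: χ² < 36.398 or χ² > 77.380
Decision: reject H₀

Answer: χ² = 105.1135, reject H₀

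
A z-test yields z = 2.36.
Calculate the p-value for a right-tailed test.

For z = 2.36:
p = P(Z > 2.36) = 1 - Φ(2.36) = 0.0091

Answer: p-value ≈ 0.0091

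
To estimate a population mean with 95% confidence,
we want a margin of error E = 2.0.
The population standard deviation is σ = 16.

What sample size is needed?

Answer: n = 246

Derivation:
z_0.025 = 1.960
n = (z×σ/E)² = (1.960×16/2.0)²
n = 245.8624
Round up: n = 246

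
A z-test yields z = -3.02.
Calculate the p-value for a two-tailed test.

Answer: p-value ≈ 0.0025

Derivation:
For z = -3.02:
p = 2×P(Z > |-3.02|) = 2×(1 - Φ(3.02)) = 0.0025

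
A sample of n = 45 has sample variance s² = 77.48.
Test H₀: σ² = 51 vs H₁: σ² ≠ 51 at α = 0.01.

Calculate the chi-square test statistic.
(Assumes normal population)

df = n - 1 = 44
χ² = (n-1)s²/σ₀² = 44×77.48/51 = 66.8455
Critical values: χ²_{0.995,44} = 23.584, χ²_{0.005,44} = 71.893
Rejection region: χ² < 23.584 or χ² > 71.893
Decision: fail to reject H₀

Answer: χ² = 66.8455, fail to reject H₀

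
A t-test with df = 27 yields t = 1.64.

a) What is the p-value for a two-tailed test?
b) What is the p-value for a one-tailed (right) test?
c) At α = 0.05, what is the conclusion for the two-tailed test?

Using t-distribution with df = 27:
a) Two-tailed: p = 2×P(T > 1.64) = 0.1126
b) One-tailed: p = P(T > 1.64) = 0.0563
c) 0.1126 ≥ 0.05, fail to reject H₀

Answer: a) 0.1126, b) 0.0563, c) fail to reject H₀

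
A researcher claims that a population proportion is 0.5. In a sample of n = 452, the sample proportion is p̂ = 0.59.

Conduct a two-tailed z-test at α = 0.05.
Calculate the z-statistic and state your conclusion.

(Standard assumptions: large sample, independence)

Answer: z = 3.8269, reject H₀

Derivation:
H₀: p = 0.5, H₁: p ≠ 0.5
Standard error: SE = √(p₀(1-p₀)/n) = √(0.5×0.5/452) = 0.023518
z-statistic: z = (p̂ - p₀)/SE = (0.59 - 0.5)/0.023518 = 3.8269
Critical value: z_0.025 = ±1.960
p-value = 0.0001
Decision: reject H₀ at α = 0.05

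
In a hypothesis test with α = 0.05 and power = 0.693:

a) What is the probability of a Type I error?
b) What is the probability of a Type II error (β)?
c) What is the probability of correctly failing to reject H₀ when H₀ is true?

Answer: a) 0.05, b) 0.307, c) 0.95

Derivation:
a) Type I error probability = α = 0.05
b) Power = P(reject H₀ | H₁ true) = 1 - β = 0.693, so Type II error probability = β = 1 - Power = 0.307
c) P(fail to reject H₀ | H₀ true) = 1 - α = 0.95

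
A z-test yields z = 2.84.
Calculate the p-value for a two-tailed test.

Answer: p-value ≈ 0.0045

Derivation:
For z = 2.84:
p = 2×P(Z > |2.84|) = 2×(1 - Φ(2.84)) = 0.0045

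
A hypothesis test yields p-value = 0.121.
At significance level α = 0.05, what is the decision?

Answer: fail to reject H₀

Derivation:
Compare p-value to α:
0.121 ≥ 0.05
Decision: fail to reject H₀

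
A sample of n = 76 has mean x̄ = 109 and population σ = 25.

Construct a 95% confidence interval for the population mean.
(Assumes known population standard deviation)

Answer: (103.3793, 114.6207)

Derivation:
Confidence level: 95%, α = 0.05
z_0.025 = 1.960
SE = σ/√n = 25/√76 = 2.8677
Margin of error = 1.960 × 2.8677 = 5.6207
CI: x̄ ± margin = 109 ± 5.6207
CI: (103.3793, 114.6207)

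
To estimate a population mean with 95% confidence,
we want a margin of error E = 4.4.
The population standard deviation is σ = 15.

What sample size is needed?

z_0.025 = 1.960
n = (z×σ/E)² = (1.960×15/4.4)²
n = 44.6467
Round up: n = 45

Answer: n = 45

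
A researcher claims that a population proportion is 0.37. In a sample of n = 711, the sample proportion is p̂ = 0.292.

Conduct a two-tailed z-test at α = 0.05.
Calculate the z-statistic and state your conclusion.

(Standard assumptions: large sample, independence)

H₀: p = 0.37, H₁: p ≠ 0.37
Standard error: SE = √(p₀(1-p₀)/n) = √(0.37×0.63/711) = 0.018107
z-statistic: z = (p̂ - p₀)/SE = (0.292 - 0.37)/0.018107 = -4.3077
Critical value: z_0.025 = ±1.960
p-value < 0.0001
Decision: reject H₀ at α = 0.05

Answer: z = -4.3077, reject H₀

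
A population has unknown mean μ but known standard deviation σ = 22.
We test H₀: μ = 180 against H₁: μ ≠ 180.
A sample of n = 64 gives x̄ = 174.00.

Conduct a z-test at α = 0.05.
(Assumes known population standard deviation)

Answer: z = -2.1818, reject H₀

Derivation:
Standard error: SE = σ/√n = 22/√64 = 2.7500
z-statistic: z = (x̄ - μ₀)/SE = (174.00 - 180)/2.7500 = -2.1818
Critical value: ±1.960
p-value = 0.0291
Decision: reject H₀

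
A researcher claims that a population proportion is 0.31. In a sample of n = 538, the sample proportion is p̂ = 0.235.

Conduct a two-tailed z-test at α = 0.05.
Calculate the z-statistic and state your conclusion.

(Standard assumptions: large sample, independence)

H₀: p = 0.31, H₁: p ≠ 0.31
Standard error: SE = √(p₀(1-p₀)/n) = √(0.31×0.69/538) = 0.019939
z-statistic: z = (p̂ - p₀)/SE = (0.235 - 0.31)/0.019939 = -3.7615
Critical value: z_0.025 = ±1.960
p-value = 0.0002
Decision: reject H₀ at α = 0.05

Answer: z = -3.7615, reject H₀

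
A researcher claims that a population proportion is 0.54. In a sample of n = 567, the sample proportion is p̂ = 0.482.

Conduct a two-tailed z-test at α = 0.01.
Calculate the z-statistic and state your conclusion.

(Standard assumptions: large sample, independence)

H₀: p = 0.54, H₁: p ≠ 0.54
Standard error: SE = √(p₀(1-p₀)/n) = √(0.54×0.46/567) = 0.020931
z-statistic: z = (p̂ - p₀)/SE = (0.482 - 0.54)/0.020931 = -2.7710
Critical value: z_0.005 = ±2.576
p-value = 0.0056
Decision: reject H₀ at α = 0.01

Answer: z = -2.7710, reject H₀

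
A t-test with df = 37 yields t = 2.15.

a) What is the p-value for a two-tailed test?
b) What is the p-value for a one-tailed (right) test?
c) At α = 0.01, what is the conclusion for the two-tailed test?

Using t-distribution with df = 37:
a) Two-tailed: p = 2×P(T > 2.15) = 0.0382
b) One-tailed: p = P(T > 2.15) = 0.0191
c) 0.0382 ≥ 0.01, fail to reject H₀

Answer: a) 0.0382, b) 0.0191, c) fail to reject H₀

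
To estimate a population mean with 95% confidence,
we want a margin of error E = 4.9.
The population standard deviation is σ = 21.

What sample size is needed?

z_0.025 = 1.960
n = (z×σ/E)² = (1.960×21/4.9)²
n = 70.5600
Round up: n = 71

Answer: n = 71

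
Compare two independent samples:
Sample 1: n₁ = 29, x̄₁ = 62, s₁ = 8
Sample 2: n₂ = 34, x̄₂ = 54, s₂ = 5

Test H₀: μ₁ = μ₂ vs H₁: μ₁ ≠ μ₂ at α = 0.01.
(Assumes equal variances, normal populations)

Pooled variance: s²_p = [28×8² + 33×5²]/(61) = 42.9016
s_p = 6.5499
SE = s_p×√(1/n₁ + 1/n₂) = 6.5499×√(1/29 + 1/34) = 1.6556
t = (x̄₁ - x̄₂)/SE = (62 - 54)/1.6556 = 4.8321
df = 61, t-critical = ±2.659
Decision: reject H₀

Answer: t = 4.8321, reject H₀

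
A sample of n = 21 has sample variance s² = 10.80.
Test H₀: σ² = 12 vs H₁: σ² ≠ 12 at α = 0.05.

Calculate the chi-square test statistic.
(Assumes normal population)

Answer: χ² = 18.0000, fail to reject H₀

Derivation:
df = n - 1 = 20
χ² = (n-1)s²/σ₀² = 20×10.80/12 = 18.0000
Critical values: χ²_{0.975,20} = 9.591, χ²_{0.025,20} = 34.170
Rejection region: χ² < 9.591 or χ² > 34.170
Decision: fail to reject H₀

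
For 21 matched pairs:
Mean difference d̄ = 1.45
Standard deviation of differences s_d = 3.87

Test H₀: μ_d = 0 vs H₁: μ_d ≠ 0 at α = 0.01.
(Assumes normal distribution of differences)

Answer: t = 1.7170, fail to reject H₀

Derivation:
df = n - 1 = 20
SE = s_d/√n = 3.87/√21 = 0.8445
t = d̄/SE = 1.45/0.8445 = 1.7170
Critical value: t_{0.005,20} = ±2.845
p-value ≈ 0.1014
Decision: fail to reject H₀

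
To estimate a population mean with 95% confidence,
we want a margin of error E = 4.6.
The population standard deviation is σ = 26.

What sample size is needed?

z_0.025 = 1.960
n = (z×σ/E)² = (1.960×26/4.6)²
n = 122.7279
Round up: n = 123

Answer: n = 123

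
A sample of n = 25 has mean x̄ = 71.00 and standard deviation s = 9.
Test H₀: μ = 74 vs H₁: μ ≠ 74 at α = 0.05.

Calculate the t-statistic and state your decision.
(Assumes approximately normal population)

df = n - 1 = 24
SE = s/√n = 9/√25 = 1.8000
t = (x̄ - μ₀)/SE = (71.00 - 74)/1.8000 = -1.6667
Critical value: t_{0.025,24} = ±2.064
p-value ≈ 0.1086
Decision: fail to reject H₀

Answer: t = -1.6667, fail to reject H₀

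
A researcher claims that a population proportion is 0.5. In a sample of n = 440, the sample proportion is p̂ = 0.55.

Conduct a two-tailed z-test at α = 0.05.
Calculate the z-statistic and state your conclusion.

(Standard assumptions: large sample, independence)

Answer: z = 2.0976, reject H₀

Derivation:
H₀: p = 0.5, H₁: p ≠ 0.5
Standard error: SE = √(p₀(1-p₀)/n) = √(0.5×0.5/440) = 0.023837
z-statistic: z = (p̂ - p₀)/SE = (0.55 - 0.5)/0.023837 = 2.0976
Critical value: z_0.025 = ±1.960
p-value = 0.0359
Decision: reject H₀ at α = 0.05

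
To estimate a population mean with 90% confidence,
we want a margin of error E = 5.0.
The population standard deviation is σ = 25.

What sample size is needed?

Answer: n = 68

Derivation:
z_0.05 = 1.645
n = (z×σ/E)² = (1.645×25/5.0)²
n = 67.6506
Round up: n = 68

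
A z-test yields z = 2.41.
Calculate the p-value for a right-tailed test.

For z = 2.41:
p = P(Z > 2.41) = 1 - Φ(2.41) = 0.0080

Answer: p-value ≈ 0.0080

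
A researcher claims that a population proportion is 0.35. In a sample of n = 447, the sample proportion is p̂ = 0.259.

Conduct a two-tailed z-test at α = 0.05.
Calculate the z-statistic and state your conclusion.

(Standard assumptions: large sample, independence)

H₀: p = 0.35, H₁: p ≠ 0.35
Standard error: SE = √(p₀(1-p₀)/n) = √(0.35×0.65/447) = 0.022560
z-statistic: z = (p̂ - p₀)/SE = (0.259 - 0.35)/0.022560 = -4.0337
Critical value: z_0.025 = ±1.960
p-value = 0.0001
Decision: reject H₀ at α = 0.05

Answer: z = -4.0337, reject H₀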